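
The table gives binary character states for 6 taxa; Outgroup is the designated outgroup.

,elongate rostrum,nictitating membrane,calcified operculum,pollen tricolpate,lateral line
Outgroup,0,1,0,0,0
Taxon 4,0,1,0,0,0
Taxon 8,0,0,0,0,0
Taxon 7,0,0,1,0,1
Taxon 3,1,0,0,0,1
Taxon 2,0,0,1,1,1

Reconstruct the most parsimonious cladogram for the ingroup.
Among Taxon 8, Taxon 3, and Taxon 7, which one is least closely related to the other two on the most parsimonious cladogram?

Taxon 8

Character polarity is set by the outgroup: the derived state is whichever differs from the outgroup's state, so for nictitating membrane the derived state is '0', and for the remaining characters it is '1'.
elongate rostrum: derived state '1' in Taxon 3 only — an autapomorphy, so it tells us nothing about relationships among taxa.
Only Taxon 2, Taxon 3, Taxon 7, and Taxon 8 show the derived state '0' for nictitating membrane, supporting them as a clade.
Only Taxon 2 and Taxon 7 show the derived state '1' for calcified operculum, supporting them as a clade.
pollen tricolpate (derived state '1') is unique to Taxon 2 (autapomorphy; uninformative for grouping).
lateral line: derived state '1' in Taxon 2, Taxon 3, and Taxon 7 only — synapomorphy for {Taxon 2, Taxon 3, Taxon 7}.
Most parsimonious ingroup topology: (Taxon 4,(Taxon 8,((Taxon 7,Taxon 2),Taxon 3))).
Taxon 3 and Taxon 7 share a more recent common ancestor with each other than either does with Taxon 8, so Taxon 8 is the least closely related of the three.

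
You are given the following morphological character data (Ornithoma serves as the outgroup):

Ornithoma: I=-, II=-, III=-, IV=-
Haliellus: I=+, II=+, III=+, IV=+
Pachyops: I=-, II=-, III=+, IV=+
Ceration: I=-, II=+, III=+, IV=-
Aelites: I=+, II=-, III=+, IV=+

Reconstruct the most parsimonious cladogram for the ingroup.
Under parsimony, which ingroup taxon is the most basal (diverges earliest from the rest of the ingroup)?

Ceration

The outgroup has state '-' for every character, so '+' is the derived state throughout.
I: derived state '+' in Aelites and Haliellus only — synapomorphy for {Aelites, Haliellus}.
II groups Ceration and Haliellus, which is incompatible with the clades supported by the remaining characters; treating it as convergent (homoplasy) costs fewer steps than any alternative tree.
All ingroup taxa share the derived state '+' for III; it defines the ingroup but does not resolve relationships within it.
IV (derived state '+') is shared by Aelites, Haliellus, and Pachyops — a synapomorphy uniting that clade.
Most parsimonious ingroup topology: (((Haliellus,Aelites),Pachyops),Ceration).
Ceration is sister to the clade containing all other ingroup taxa, so it is the earliest-diverging (most basal) ingroup lineage.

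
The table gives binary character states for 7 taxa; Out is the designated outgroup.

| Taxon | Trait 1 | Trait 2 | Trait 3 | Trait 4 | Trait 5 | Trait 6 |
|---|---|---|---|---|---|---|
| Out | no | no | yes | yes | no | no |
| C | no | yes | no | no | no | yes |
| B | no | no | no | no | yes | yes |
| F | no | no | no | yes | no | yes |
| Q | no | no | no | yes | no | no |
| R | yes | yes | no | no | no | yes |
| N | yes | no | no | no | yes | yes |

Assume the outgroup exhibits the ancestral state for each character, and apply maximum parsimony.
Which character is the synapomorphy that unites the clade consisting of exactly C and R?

Trait 2

Character polarity is set by the outgroup: the derived state is whichever differs from the outgroup's state, so for Trait 3, Trait 4 the derived state is 'no', and for the remaining characters it is 'yes'.
Trait 1 (state 'yes') occurs in N and R but conflicts with the nesting implied by the other characters — most parsimoniously interpreted as homoplasy.
Only C and R show the derived state 'yes' for Trait 2, supporting them as a clade.
Trait 3 (derived state 'no') is shared by all ingroup taxa — unites the whole ingroup.
Trait 4 (derived state 'no') is shared by B, C, N, and R — a synapomorphy uniting that clade.
Trait 5: derived state 'yes' in B and N only — synapomorphy for {B, N}.
Only B, C, F, N, and R show the derived state 'yes' for Trait 6, supporting them as a clade.
Most parsimonious ingroup topology: ((((C,R),(B,N)),F),Q).
The clade {C, R} is supported by Trait 2: its derived state 'yes' occurs in exactly those taxa and in no other taxon (including the outgroup).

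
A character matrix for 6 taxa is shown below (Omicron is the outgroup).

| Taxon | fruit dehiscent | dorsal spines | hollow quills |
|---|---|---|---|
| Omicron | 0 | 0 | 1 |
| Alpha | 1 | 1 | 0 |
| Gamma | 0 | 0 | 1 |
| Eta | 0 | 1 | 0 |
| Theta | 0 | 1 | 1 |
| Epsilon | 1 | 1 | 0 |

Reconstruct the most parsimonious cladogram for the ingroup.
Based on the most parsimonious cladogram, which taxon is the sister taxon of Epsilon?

Character polarity is set by the outgroup: the derived state is whichever differs from the outgroup's state, so for hollow quills the derived state is '0', and for the remaining characters it is '1'.
Only Alpha and Epsilon show the derived state '1' for fruit dehiscent, supporting them as a clade.
Only Alpha, Epsilon, Eta, and Theta show the derived state '1' for dorsal spines, supporting them as a clade.
hollow quills (derived state '0') is shared by Alpha, Epsilon, and Eta — a synapomorphy uniting that clade.
Most parsimonious ingroup topology: ((((Alpha,Epsilon),Eta),Theta),Gamma).
Epsilon and Alpha form a cherry on this tree, so they are sister taxa.

Alpha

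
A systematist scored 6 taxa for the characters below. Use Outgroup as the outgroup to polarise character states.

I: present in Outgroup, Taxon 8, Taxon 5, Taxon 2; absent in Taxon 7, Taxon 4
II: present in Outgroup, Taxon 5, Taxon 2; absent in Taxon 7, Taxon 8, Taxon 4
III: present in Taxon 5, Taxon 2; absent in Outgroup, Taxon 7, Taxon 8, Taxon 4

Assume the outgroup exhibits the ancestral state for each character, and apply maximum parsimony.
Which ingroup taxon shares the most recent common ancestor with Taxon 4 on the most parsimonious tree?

Taxon 7

Character polarity is set by the outgroup: the derived state is whichever differs from the outgroup's state, so for I, II the derived state is 'absent', and for the remaining characters it is 'present'.
I: derived state 'absent' in Taxon 4 and Taxon 7 only — synapomorphy for {Taxon 4, Taxon 7}.
II: derived state 'absent' in Taxon 4, Taxon 7, and Taxon 8 only — synapomorphy for {Taxon 4, Taxon 7, Taxon 8}.
Only Taxon 2 and Taxon 5 show the derived state 'present' for III, supporting them as a clade.
Most parsimonious ingroup topology: (((Taxon 7,Taxon 4),Taxon 8),(Taxon 5,Taxon 2)).
Taxon 4 and Taxon 7 form a cherry on this tree, so they are sister taxa.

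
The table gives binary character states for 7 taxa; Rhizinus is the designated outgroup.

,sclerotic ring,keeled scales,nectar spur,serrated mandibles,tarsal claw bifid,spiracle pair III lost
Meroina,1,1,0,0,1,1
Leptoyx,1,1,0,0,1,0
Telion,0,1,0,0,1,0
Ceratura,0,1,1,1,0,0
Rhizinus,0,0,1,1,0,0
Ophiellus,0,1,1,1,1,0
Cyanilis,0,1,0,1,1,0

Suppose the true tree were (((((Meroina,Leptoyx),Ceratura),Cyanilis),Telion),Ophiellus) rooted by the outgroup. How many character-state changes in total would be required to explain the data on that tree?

9

Map each character onto (((((Meroina,Leptoyx),Ceratura),Cyanilis),Telion),Ophiellus) (rooted by Rhizinus) and count the minimum state changes it requires (Fitch parsimony):
sclerotic ring: 1; keeled scales: 1; nectar spur: 2; serrated mandibles: 2; tarsal claw bifid: 2; spiracle pair III lost: 1.
Total tree length = 9.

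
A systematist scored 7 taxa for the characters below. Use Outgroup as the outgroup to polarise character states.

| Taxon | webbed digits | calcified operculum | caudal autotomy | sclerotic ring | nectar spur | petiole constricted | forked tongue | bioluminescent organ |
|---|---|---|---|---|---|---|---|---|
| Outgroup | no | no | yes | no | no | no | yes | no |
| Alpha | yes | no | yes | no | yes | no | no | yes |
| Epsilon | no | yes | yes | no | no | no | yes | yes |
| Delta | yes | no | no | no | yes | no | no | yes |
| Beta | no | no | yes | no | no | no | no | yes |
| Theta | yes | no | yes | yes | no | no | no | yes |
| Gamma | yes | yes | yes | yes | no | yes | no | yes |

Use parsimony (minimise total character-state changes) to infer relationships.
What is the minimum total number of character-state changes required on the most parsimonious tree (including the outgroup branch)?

9

Character polarity is set by the outgroup: the derived state is whichever differs from the outgroup's state, so for caudal autotomy, forked tongue the derived state is 'no', and for the remaining characters it is 'yes'.
Only Alpha, Delta, Gamma, and Theta show the derived state 'yes' for webbed digits, supporting them as a clade.
calcified operculum (state 'yes') occurs in Epsilon and Gamma but conflicts with the nesting implied by the other characters — most parsimoniously interpreted as homoplasy.
caudal autotomy: derived state 'no' in Delta only — an autapomorphy, so it tells us nothing about relationships among taxa.
sclerotic ring: derived state 'yes' in Gamma and Theta only — synapomorphy for {Gamma, Theta}.
nectar spur (derived state 'yes') is shared by Alpha and Delta — a synapomorphy uniting that clade.
petiole constricted: derived state 'yes' in Gamma only — an autapomorphy, so it tells us nothing about relationships among taxa.
forked tongue: derived state 'no' in Alpha, Beta, Delta, Gamma, and Theta only — synapomorphy for {Alpha, Beta, Delta, Gamma, Theta}.
bioluminescent organ (derived state 'yes') is shared by all ingroup taxa — unites the whole ingroup.
Most parsimonious ingroup topology: ((((Alpha,Delta),(Theta,Gamma)),Beta),Epsilon).
Changes per character on this tree: webbed digits: 1; calcified operculum: 2; caudal autotomy: 1; sclerotic ring: 1; nectar spur: 1; petiole constricted: 1; forked tongue: 1; bioluminescent organ: 1.
Total = 9.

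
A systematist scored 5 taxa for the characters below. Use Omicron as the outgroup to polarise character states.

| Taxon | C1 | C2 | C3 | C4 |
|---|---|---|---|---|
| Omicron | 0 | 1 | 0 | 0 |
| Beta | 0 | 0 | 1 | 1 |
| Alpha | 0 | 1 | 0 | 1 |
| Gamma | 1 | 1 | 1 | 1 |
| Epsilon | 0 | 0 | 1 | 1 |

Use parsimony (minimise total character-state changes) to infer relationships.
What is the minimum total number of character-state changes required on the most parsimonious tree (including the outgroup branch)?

Character polarity is set by the outgroup: the derived state is whichever differs from the outgroup's state, so for C2 the derived state is '0', and for the remaining characters it is '1'.
C1: derived state '1' in Gamma only — an autapomorphy, so it tells us nothing about relationships among taxa.
C2: derived state '0' in Beta and Epsilon only — synapomorphy for {Beta, Epsilon}.
C3: derived state '1' in Beta, Epsilon, and Gamma only — synapomorphy for {Beta, Epsilon, Gamma}.
C4 (derived state '1') is shared by all ingroup taxa — unites the whole ingroup.
Most parsimonious ingroup topology: ((Gamma,(Beta,Epsilon)),Alpha).
Changes per character on this tree: C1: 1; C2: 1; C3: 1; C4: 1.
Total = 4.

4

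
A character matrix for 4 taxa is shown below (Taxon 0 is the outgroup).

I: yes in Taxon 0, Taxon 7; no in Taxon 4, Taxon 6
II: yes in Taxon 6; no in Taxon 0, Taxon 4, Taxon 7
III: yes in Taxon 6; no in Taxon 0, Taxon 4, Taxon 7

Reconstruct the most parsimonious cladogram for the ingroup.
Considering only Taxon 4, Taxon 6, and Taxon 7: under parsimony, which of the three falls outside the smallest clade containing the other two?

Character polarity is set by the outgroup: the derived state is whichever differs from the outgroup's state, so for I the derived state is 'no', and for the remaining characters it is 'yes'.
Only Taxon 4 and Taxon 6 show the derived state 'no' for I, supporting them as a clade.
II (derived state 'yes') is unique to Taxon 6 (autapomorphy; uninformative for grouping).
III: derived state 'yes' in Taxon 6 only — an autapomorphy, so it tells us nothing about relationships among taxa.
Most parsimonious ingroup topology: ((Taxon 4,Taxon 6),Taxon 7).
Taxon 4 and Taxon 6 share a more recent common ancestor with each other than either does with Taxon 7, so Taxon 7 is the least closely related of the three.

Taxon 7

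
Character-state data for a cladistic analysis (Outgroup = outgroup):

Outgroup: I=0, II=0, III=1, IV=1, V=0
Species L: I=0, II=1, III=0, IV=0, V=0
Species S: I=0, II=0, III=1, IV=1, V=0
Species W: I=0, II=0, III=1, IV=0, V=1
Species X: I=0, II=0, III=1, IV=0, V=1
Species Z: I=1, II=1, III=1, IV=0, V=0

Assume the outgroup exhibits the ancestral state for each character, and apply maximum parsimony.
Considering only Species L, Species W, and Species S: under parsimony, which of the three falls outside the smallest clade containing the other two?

Species S

Character polarity is set by the outgroup: the derived state is whichever differs from the outgroup's state, so for III, IV the derived state is '0', and for the remaining characters it is '1'.
I: derived state '1' in Species Z only — an autapomorphy, so it tells us nothing about relationships among taxa.
II (derived state '1') is shared by Species L and Species Z — a synapomorphy uniting that clade.
III: derived state '0' in Species L only — an autapomorphy, so it tells us nothing about relationships among taxa.
IV: derived state '0' in Species L, Species W, Species X, and Species Z only — synapomorphy for {Species L, Species W, Species X, Species Z}.
V: derived state '1' in Species W and Species X only — synapomorphy for {Species W, Species X}.
Most parsimonious ingroup topology: (((Species L,Species Z),(Species W,Species X)),Species S).
Species L and Species W share a more recent common ancestor with each other than either does with Species S, so Species S is the least closely related of the three.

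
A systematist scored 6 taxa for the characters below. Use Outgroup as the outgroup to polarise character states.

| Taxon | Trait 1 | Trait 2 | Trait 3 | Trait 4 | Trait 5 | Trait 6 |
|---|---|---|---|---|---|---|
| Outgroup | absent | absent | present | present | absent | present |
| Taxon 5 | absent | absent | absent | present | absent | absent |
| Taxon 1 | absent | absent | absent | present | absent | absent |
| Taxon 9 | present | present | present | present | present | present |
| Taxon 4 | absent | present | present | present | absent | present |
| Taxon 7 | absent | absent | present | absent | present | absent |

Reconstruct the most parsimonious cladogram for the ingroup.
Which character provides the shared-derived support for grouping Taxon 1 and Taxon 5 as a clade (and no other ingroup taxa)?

Trait 3

Character polarity is set by the outgroup: the derived state is whichever differs from the outgroup's state, so for Trait 3, Trait 4, Trait 6 the derived state is 'absent', and for the remaining characters it is 'present'.
Trait 1: derived state 'present' in Taxon 9 only — an autapomorphy, so it tells us nothing about relationships among taxa.
Trait 2: derived state 'present' in Taxon 4 and Taxon 9 only — synapomorphy for {Taxon 4, Taxon 9}.
Trait 3: derived state 'absent' in Taxon 1 and Taxon 5 only — synapomorphy for {Taxon 1, Taxon 5}.
Trait 4 (derived state 'absent') is unique to Taxon 7 (autapomorphy; uninformative for grouping).
Trait 5 (state 'present') occurs in Taxon 7 and Taxon 9 but conflicts with the nesting implied by the other characters — most parsimoniously interpreted as homoplasy.
Trait 6 (derived state 'absent') is shared by Taxon 1, Taxon 5, and Taxon 7 — a synapomorphy uniting that clade.
Most parsimonious ingroup topology: (((Taxon 5,Taxon 1),Taxon 7),(Taxon 9,Taxon 4)).
The clade {Taxon 1, Taxon 5} is supported by Trait 3: its derived state 'absent' occurs in exactly those taxa and in no other taxon (including the outgroup).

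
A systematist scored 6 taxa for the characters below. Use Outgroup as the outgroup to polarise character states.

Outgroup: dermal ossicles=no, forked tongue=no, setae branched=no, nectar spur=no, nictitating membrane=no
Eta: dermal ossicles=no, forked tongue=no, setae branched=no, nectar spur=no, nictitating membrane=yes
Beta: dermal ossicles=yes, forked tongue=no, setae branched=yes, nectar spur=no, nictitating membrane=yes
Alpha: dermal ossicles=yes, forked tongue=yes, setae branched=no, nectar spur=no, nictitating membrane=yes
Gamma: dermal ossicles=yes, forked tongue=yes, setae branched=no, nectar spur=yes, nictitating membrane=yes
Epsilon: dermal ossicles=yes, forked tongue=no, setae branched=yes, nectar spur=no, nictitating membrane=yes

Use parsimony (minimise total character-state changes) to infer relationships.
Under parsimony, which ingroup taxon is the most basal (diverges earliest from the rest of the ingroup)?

The outgroup has state 'no' for every character, so 'yes' is the derived state throughout.
Only Alpha, Beta, Epsilon, and Gamma show the derived state 'yes' for dermal ossicles, supporting them as a clade.
Only Alpha and Gamma show the derived state 'yes' for forked tongue, supporting them as a clade.
setae branched (derived state 'yes') is shared by Beta and Epsilon — a synapomorphy uniting that clade.
nectar spur (derived state 'yes') is unique to Gamma (autapomorphy; uninformative for grouping).
All ingroup taxa share the derived state 'yes' for nictitating membrane; it defines the ingroup but does not resolve relationships within it.
Most parsimonious ingroup topology: (Eta,((Beta,Epsilon),(Alpha,Gamma))).
Eta is sister to the clade containing all other ingroup taxa, so it is the earliest-diverging (most basal) ingroup lineage.

Eta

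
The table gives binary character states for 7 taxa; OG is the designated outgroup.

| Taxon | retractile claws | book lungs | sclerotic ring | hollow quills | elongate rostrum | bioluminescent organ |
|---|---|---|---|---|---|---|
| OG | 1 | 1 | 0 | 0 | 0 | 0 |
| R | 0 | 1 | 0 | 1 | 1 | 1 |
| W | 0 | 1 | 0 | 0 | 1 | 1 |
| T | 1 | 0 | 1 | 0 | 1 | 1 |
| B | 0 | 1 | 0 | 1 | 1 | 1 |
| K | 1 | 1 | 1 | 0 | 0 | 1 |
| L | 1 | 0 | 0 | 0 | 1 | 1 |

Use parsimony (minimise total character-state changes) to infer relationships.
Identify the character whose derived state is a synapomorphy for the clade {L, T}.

book lungs

Character polarity is set by the outgroup: the derived state is whichever differs from the outgroup's state, so for retractile claws, book lungs the derived state is '0', and for the remaining characters it is '1'.
retractile claws (derived state '0') is shared by B, R, and W — a synapomorphy uniting that clade.
Only L and T show the derived state '0' for book lungs, supporting them as a clade.
sclerotic ring groups K and T, which is incompatible with the clades supported by the remaining characters; treating it as convergent (homoplasy) costs fewer steps than any alternative tree.
Only B and R show the derived state '1' for hollow quills, supporting them as a clade.
elongate rostrum: derived state '1' in B, L, R, T, and W only — synapomorphy for {B, L, R, T, W}.
All ingroup taxa share the derived state '1' for bioluminescent organ; it defines the ingroup but does not resolve relationships within it.
Most parsimonious ingroup topology: ((((R,B),W),(T,L)),K).
The clade {L, T} is supported by book lungs: its derived state '0' occurs in exactly those taxa and in no other taxon (including the outgroup).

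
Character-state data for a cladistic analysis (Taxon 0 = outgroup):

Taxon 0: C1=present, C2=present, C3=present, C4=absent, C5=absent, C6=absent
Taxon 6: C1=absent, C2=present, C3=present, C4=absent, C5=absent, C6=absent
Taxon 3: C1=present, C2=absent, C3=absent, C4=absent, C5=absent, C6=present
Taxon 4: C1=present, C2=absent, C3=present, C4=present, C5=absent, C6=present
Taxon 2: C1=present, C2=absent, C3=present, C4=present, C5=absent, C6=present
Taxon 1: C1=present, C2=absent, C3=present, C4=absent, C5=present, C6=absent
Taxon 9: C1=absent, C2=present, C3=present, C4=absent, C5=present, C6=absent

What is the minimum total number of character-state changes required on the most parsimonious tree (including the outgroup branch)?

Character polarity is set by the outgroup: the derived state is whichever differs from the outgroup's state, so for C1, C2, C3 the derived state is 'absent', and for the remaining characters it is 'present'.
Only Taxon 6 and Taxon 9 show the derived state 'absent' for C1, supporting them as a clade.
Only Taxon 1, Taxon 2, Taxon 3, and Taxon 4 show the derived state 'absent' for C2, supporting them as a clade.
C3 (derived state 'absent') is unique to Taxon 3 (autapomorphy; uninformative for grouping).
C4 (derived state 'present') is shared by Taxon 2 and Taxon 4 — a synapomorphy uniting that clade.
C5 (state 'present') occurs in Taxon 1 and Taxon 9 but conflicts with the nesting implied by the other characters — most parsimoniously interpreted as homoplasy.
Only Taxon 2, Taxon 3, and Taxon 4 show the derived state 'present' for C6, supporting them as a clade.
Most parsimonious ingroup topology: ((Taxon 6,Taxon 9),((Taxon 3,(Taxon 4,Taxon 2)),Taxon 1)).
Changes per character on this tree: C1: 1; C2: 1; C3: 1; C4: 1; C5: 2; C6: 1.
Total = 7.

7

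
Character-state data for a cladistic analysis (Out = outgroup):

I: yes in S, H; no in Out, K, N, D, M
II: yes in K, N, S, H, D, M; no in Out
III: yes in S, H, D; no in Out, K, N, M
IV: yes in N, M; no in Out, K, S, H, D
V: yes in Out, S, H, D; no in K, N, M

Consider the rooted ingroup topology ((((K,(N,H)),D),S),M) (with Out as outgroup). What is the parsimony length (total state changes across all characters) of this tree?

11

Map each character onto ((((K,(N,H)),D),S),M) (rooted by Out) and count the minimum state changes it requires (Fitch parsimony):
I: 2; II: 1; III: 3; IV: 2; V: 3.
Total tree length = 11.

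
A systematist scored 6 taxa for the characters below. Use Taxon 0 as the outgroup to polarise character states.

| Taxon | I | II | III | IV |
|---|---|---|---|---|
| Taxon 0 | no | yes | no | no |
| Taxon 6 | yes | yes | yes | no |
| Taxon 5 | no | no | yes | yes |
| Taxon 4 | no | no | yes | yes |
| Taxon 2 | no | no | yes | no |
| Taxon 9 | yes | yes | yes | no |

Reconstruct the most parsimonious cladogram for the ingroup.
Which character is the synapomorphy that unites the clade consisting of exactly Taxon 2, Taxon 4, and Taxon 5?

II

Character polarity is set by the outgroup: the derived state is whichever differs from the outgroup's state, so for II the derived state is 'no', and for the remaining characters it is 'yes'.
I (derived state 'yes') is shared by Taxon 6 and Taxon 9 — a synapomorphy uniting that clade.
II (derived state 'no') is shared by Taxon 2, Taxon 4, and Taxon 5 — a synapomorphy uniting that clade.
III (derived state 'yes') is shared by all ingroup taxa — unites the whole ingroup.
IV: derived state 'yes' in Taxon 4 and Taxon 5 only — synapomorphy for {Taxon 4, Taxon 5}.
Most parsimonious ingroup topology: ((Taxon 6,Taxon 9),((Taxon 5,Taxon 4),Taxon 2)).
The clade {Taxon 2, Taxon 4, Taxon 5} is supported by II: its derived state 'no' occurs in exactly those taxa and in no other taxon (including the outgroup).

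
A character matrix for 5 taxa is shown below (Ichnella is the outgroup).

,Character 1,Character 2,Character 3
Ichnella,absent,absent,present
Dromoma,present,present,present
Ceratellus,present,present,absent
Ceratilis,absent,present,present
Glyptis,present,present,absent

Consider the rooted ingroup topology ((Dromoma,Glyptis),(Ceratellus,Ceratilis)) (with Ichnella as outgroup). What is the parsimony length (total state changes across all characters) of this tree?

Map each character onto ((Dromoma,Glyptis),(Ceratellus,Ceratilis)) (rooted by Ichnella) and count the minimum state changes it requires (Fitch parsimony):
Character 1: 2; Character 2: 1; Character 3: 2.
Total tree length = 5.

5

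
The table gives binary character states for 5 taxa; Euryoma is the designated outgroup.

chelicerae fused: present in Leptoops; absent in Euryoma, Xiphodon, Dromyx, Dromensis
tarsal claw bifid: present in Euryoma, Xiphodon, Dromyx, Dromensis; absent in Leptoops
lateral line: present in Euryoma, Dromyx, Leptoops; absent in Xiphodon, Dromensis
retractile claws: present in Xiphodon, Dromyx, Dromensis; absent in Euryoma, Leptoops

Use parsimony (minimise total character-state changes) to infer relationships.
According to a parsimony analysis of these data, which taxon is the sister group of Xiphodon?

Character polarity is set by the outgroup: the derived state is whichever differs from the outgroup's state, so for tarsal claw bifid, lateral line the derived state is 'absent', and for the remaining characters it is 'present'.
chelicerae fused (derived state 'present') is unique to Leptoops (autapomorphy; uninformative for grouping).
tarsal claw bifid: derived state 'absent' in Leptoops only — an autapomorphy, so it tells us nothing about relationships among taxa.
lateral line (derived state 'absent') is shared by Dromensis and Xiphodon — a synapomorphy uniting that clade.
retractile claws: derived state 'present' in Dromensis, Dromyx, and Xiphodon only — synapomorphy for {Dromensis, Dromyx, Xiphodon}.
Most parsimonious ingroup topology: (((Xiphodon,Dromensis),Dromyx),Leptoops).
Xiphodon and Dromensis form a cherry on this tree, so they are sister taxa.

Dromensis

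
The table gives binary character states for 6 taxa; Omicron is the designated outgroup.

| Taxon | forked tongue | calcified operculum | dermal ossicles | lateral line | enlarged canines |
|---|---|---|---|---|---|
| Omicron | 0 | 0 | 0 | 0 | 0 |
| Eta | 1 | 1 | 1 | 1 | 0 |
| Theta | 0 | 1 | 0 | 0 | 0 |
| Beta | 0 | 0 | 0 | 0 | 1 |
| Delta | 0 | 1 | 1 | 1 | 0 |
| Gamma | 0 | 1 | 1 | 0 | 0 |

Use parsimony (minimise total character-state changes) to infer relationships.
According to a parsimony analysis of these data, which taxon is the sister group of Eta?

The outgroup has state '0' for every character, so '1' is the derived state throughout.
forked tongue: derived state '1' in Eta only — an autapomorphy, so it tells us nothing about relationships among taxa.
calcified operculum (derived state '1') is shared by Delta, Eta, Gamma, and Theta — a synapomorphy uniting that clade.
Only Delta, Eta, and Gamma show the derived state '1' for dermal ossicles, supporting them as a clade.
lateral line (derived state '1') is shared by Delta and Eta — a synapomorphy uniting that clade.
enlarged canines (derived state '1') is unique to Beta (autapomorphy; uninformative for grouping).
Most parsimonious ingroup topology: ((((Eta,Delta),Gamma),Theta),Beta).
Eta and Delta form a cherry on this tree, so they are sister taxa.

Delta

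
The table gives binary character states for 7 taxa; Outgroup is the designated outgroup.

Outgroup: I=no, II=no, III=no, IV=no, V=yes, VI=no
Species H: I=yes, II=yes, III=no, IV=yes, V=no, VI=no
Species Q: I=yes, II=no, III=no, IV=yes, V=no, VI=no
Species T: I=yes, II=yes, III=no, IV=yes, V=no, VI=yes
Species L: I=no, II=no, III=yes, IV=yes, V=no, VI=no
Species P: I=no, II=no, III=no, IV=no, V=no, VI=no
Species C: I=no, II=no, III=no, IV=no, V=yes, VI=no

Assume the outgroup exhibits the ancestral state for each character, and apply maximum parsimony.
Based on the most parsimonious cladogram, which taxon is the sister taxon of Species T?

Character polarity is set by the outgroup: the derived state is whichever differs from the outgroup's state, so for V the derived state is 'no', and for the remaining characters it is 'yes'.
Only Species H, Species Q, and Species T show the derived state 'yes' for I, supporting them as a clade.
Only Species H and Species T show the derived state 'yes' for II, supporting them as a clade.
III: derived state 'yes' in Species L only — an autapomorphy, so it tells us nothing about relationships among taxa.
IV: derived state 'yes' in Species H, Species L, Species Q, and Species T only — synapomorphy for {Species H, Species L, Species Q, Species T}.
V: derived state 'no' in Species H, Species L, Species P, Species Q, and Species T only — synapomorphy for {Species H, Species L, Species P, Species Q, Species T}.
VI: derived state 'yes' in Species T only — an autapomorphy, so it tells us nothing about relationships among taxa.
Most parsimonious ingroup topology: (((((Species H,Species T),Species Q),Species L),Species P),Species C).
Species T and Species H form a cherry on this tree, so they are sister taxa.

Species H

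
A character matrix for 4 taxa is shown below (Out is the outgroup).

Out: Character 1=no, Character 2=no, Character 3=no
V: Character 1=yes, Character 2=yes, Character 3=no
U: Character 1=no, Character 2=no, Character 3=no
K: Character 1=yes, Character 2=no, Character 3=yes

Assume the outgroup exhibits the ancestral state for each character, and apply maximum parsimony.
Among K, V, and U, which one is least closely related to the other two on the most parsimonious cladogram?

The outgroup has state 'no' for every character, so 'yes' is the derived state throughout.
Only K and V show the derived state 'yes' for Character 1, supporting them as a clade.
Character 2 (derived state 'yes') is unique to V (autapomorphy; uninformative for grouping).
Character 3: derived state 'yes' in K only — an autapomorphy, so it tells us nothing about relationships among taxa.
Most parsimonious ingroup topology: ((V,K),U).
V and K share a more recent common ancestor with each other than either does with U, so U is the least closely related of the three.

U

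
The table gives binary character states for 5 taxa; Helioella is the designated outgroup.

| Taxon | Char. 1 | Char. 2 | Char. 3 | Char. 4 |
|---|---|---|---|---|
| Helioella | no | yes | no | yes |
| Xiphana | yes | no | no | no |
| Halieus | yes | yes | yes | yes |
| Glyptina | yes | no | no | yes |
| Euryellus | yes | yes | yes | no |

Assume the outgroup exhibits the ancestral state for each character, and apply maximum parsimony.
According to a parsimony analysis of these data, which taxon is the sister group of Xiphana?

Glyptina

Character polarity is set by the outgroup: the derived state is whichever differs from the outgroup's state, so for Char. 2, Char. 4 the derived state is 'no', and for the remaining characters it is 'yes'.
All ingroup taxa share the derived state 'yes' for Char. 1; it defines the ingroup but does not resolve relationships within it.
Only Glyptina and Xiphana show the derived state 'no' for Char. 2, supporting them as a clade.
Only Euryellus and Halieus show the derived state 'yes' for Char. 3, supporting them as a clade.
Char. 4 (state 'no') occurs in Euryellus and Xiphana but conflicts with the nesting implied by the other characters — most parsimoniously interpreted as homoplasy.
Most parsimonious ingroup topology: ((Xiphana,Glyptina),(Halieus,Euryellus)).
Xiphana and Glyptina form a cherry on this tree, so they are sister taxa.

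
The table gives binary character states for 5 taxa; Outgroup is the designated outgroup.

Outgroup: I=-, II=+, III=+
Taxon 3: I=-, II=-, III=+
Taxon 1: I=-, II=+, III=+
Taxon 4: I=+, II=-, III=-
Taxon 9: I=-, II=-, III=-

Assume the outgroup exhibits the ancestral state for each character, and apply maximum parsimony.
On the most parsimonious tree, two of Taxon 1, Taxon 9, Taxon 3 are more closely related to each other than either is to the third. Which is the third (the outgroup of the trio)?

Taxon 1

Character polarity is set by the outgroup: the derived state is whichever differs from the outgroup's state, so for II, III the derived state is '-', and for the remaining characters it is '+'.
I (derived state '+') is unique to Taxon 4 (autapomorphy; uninformative for grouping).
II: derived state '-' in Taxon 3, Taxon 4, and Taxon 9 only — synapomorphy for {Taxon 3, Taxon 4, Taxon 9}.
Only Taxon 4 and Taxon 9 show the derived state '-' for III, supporting them as a clade.
Most parsimonious ingroup topology: ((Taxon 3,(Taxon 4,Taxon 9)),Taxon 1).
Taxon 3 and Taxon 9 share a more recent common ancestor with each other than either does with Taxon 1, so Taxon 1 is the least closely related of the three.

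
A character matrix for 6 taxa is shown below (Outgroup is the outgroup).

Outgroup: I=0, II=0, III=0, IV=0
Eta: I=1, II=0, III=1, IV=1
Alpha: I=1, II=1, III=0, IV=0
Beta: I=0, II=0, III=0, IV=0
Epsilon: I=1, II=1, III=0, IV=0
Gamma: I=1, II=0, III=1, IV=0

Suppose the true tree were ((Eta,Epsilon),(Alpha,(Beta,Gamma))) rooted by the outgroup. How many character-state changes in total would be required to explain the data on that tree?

Map each character onto ((Eta,Epsilon),(Alpha,(Beta,Gamma))) (rooted by Outgroup) and count the minimum state changes it requires (Fitch parsimony):
I: 2; II: 2; III: 2; IV: 1.
Total tree length = 7.

7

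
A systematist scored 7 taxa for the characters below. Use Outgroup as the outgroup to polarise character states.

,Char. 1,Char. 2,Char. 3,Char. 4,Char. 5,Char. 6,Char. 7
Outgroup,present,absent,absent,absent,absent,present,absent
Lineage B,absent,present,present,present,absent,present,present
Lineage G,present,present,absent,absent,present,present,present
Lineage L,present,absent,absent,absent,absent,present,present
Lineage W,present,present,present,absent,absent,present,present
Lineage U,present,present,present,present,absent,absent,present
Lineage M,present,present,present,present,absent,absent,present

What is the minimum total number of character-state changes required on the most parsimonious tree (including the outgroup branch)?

7

Character polarity is set by the outgroup: the derived state is whichever differs from the outgroup's state, so for Char. 1, Char. 6 the derived state is 'absent', and for the remaining characters it is 'present'.
Char. 1 (derived state 'absent') is unique to Lineage B (autapomorphy; uninformative for grouping).
Char. 2 (derived state 'present') is shared by Lineage B, Lineage G, Lineage M, Lineage U, and Lineage W — a synapomorphy uniting that clade.
Only Lineage B, Lineage M, Lineage U, and Lineage W show the derived state 'present' for Char. 3, supporting them as a clade.
Char. 4 (derived state 'present') is shared by Lineage B, Lineage M, and Lineage U — a synapomorphy uniting that clade.
Char. 5: derived state 'present' in Lineage G only — an autapomorphy, so it tells us nothing about relationships among taxa.
Char. 6: derived state 'absent' in Lineage M and Lineage U only — synapomorphy for {Lineage M, Lineage U}.
Char. 7 (derived state 'present') is shared by all ingroup taxa — unites the whole ingroup.
Most parsimonious ingroup topology: ((((Lineage B,(Lineage U,Lineage M)),Lineage W),Lineage G),Lineage L).
Changes per character on this tree: Char. 1: 1; Char. 2: 1; Char. 3: 1; Char. 4: 1; Char. 5: 1; Char. 6: 1; Char. 7: 1.
Total = 7.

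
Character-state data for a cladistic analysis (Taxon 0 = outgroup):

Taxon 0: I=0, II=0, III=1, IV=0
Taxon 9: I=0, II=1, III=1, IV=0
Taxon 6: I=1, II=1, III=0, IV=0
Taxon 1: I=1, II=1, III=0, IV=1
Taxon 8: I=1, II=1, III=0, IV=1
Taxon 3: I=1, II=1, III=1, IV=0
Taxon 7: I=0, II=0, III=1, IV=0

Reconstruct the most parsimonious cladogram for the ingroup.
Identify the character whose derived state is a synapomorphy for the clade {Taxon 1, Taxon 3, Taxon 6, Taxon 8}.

Character polarity is set by the outgroup: the derived state is whichever differs from the outgroup's state, so for III the derived state is '0', and for the remaining characters it is '1'.
Only Taxon 1, Taxon 3, Taxon 6, and Taxon 8 show the derived state '1' for I, supporting them as a clade.
II (derived state '1') is shared by Taxon 1, Taxon 3, Taxon 6, Taxon 8, and Taxon 9 — a synapomorphy uniting that clade.
III (derived state '0') is shared by Taxon 1, Taxon 6, and Taxon 8 — a synapomorphy uniting that clade.
IV (derived state '1') is shared by Taxon 1 and Taxon 8 — a synapomorphy uniting that clade.
Most parsimonious ingroup topology: ((Taxon 9,((Taxon 6,(Taxon 1,Taxon 8)),Taxon 3)),Taxon 7).
The clade {Taxon 1, Taxon 3, Taxon 6, Taxon 8} is supported by I: its derived state '1' occurs in exactly those taxa and in no other taxon (including the outgroup).

I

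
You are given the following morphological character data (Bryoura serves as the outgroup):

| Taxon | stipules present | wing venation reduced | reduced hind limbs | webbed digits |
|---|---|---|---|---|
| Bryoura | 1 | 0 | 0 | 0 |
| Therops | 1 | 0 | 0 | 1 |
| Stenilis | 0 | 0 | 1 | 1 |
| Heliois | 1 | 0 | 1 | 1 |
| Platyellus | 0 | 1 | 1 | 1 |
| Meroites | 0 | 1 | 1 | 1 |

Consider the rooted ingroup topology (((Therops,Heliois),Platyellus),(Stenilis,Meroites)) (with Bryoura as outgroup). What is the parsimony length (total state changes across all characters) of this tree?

7

Map each character onto (((Therops,Heliois),Platyellus),(Stenilis,Meroites)) (rooted by Bryoura) and count the minimum state changes it requires (Fitch parsimony):
stipules present: 2; wing venation reduced: 2; reduced hind limbs: 2; webbed digits: 1.
Total tree length = 7.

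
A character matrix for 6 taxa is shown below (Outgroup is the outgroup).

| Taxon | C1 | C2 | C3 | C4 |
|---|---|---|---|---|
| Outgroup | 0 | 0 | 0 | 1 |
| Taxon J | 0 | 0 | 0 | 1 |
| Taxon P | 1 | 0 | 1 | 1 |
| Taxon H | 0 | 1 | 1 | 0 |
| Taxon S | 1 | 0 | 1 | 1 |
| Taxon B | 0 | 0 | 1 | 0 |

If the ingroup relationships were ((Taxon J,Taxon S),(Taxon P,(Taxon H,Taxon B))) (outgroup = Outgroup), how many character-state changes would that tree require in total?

6

Map each character onto ((Taxon J,Taxon S),(Taxon P,(Taxon H,Taxon B))) (rooted by Outgroup) and count the minimum state changes it requires (Fitch parsimony):
C1: 2; C2: 1; C3: 2; C4: 1.
Total tree length = 6.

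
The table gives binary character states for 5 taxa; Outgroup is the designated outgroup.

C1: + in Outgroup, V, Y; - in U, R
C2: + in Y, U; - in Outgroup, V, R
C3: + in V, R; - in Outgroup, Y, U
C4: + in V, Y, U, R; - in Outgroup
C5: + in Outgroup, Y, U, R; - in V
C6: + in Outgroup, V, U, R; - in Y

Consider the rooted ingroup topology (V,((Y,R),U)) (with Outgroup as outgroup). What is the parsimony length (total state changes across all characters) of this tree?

9

Map each character onto (V,((Y,R),U)) (rooted by Outgroup) and count the minimum state changes it requires (Fitch parsimony):
C1: 2; C2: 2; C3: 2; C4: 1; C5: 1; C6: 1.
Total tree length = 9.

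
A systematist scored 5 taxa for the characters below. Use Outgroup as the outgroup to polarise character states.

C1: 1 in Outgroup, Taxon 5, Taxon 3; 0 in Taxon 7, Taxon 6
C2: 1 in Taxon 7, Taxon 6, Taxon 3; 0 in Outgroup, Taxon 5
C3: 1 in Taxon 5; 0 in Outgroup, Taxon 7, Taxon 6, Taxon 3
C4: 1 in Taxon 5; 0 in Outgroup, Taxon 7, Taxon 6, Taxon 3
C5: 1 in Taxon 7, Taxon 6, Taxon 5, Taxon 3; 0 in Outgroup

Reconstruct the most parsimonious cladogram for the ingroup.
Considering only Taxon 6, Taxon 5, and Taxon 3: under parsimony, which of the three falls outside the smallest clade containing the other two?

Character polarity is set by the outgroup: the derived state is whichever differs from the outgroup's state, so for C1 the derived state is '0', and for the remaining characters it is '1'.
C1: derived state '0' in Taxon 6 and Taxon 7 only — synapomorphy for {Taxon 6, Taxon 7}.
Only Taxon 3, Taxon 6, and Taxon 7 show the derived state '1' for C2, supporting them as a clade.
C3: derived state '1' in Taxon 5 only — an autapomorphy, so it tells us nothing about relationships among taxa.
C4: derived state '1' in Taxon 5 only — an autapomorphy, so it tells us nothing about relationships among taxa.
All ingroup taxa share the derived state '1' for C5; it defines the ingroup but does not resolve relationships within it.
Most parsimonious ingroup topology: (((Taxon 7,Taxon 6),Taxon 3),Taxon 5).
Taxon 3 and Taxon 6 share a more recent common ancestor with each other than either does with Taxon 5, so Taxon 5 is the least closely related of the three.

Taxon 5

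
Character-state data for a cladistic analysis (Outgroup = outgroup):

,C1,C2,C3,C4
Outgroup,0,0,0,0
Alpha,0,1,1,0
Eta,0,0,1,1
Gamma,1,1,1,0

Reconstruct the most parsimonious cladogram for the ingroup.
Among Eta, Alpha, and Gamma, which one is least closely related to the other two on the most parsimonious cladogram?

Eta

The outgroup has state '0' for every character, so '1' is the derived state throughout.
C1: derived state '1' in Gamma only — an autapomorphy, so it tells us nothing about relationships among taxa.
C2 (derived state '1') is shared by Alpha and Gamma — a synapomorphy uniting that clade.
C3 (derived state '1') is shared by all ingroup taxa — unites the whole ingroup.
C4 (derived state '1') is unique to Eta (autapomorphy; uninformative for grouping).
Most parsimonious ingroup topology: ((Alpha,Gamma),Eta).
Gamma and Alpha share a more recent common ancestor with each other than either does with Eta, so Eta is the least closely related of the three.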